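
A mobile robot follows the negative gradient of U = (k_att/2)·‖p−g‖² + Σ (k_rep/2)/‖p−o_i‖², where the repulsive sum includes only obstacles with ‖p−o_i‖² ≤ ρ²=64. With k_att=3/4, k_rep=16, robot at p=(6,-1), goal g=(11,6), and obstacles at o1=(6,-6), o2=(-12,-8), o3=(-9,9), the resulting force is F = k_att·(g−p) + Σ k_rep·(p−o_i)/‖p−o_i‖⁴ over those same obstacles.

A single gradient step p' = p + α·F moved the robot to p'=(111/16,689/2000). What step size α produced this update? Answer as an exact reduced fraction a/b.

F_att = 3/4·(g−p) = 3/4·(5,7) = (3.7500,5.2500)
o1: d²=25 ≤ ρ²=64; F_rep = 16·(0,5)/25² = (0.0000,0.1280)
o2: d²=373 > ρ²=64 → inactive
o3: d²=325 > ρ²=64 → inactive
F = F_att + ΣF_rep = (3.7500,5.3780)
Δp = p'−p = (0.9375,1.3445); α = Δx/Fx = (15/16) / (15/4) = 1/4
check: Δy/Fy = (2689/2000) / (2689/500) = 1/4 ✓

α = 1/4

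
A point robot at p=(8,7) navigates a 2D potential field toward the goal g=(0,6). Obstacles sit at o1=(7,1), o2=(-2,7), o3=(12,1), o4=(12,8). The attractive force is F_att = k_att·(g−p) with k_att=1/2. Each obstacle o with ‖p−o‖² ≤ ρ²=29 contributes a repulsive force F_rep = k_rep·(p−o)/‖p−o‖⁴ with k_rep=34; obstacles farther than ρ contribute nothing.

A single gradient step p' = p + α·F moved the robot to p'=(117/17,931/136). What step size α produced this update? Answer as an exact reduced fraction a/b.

F_att = 1/2·(g−p) = 1/2·(-8,-1) = (-4.0000,-0.5000)
o1: d²=37 > ρ²=29 → inactive
o2: d²=100 > ρ²=29 → inactive
o3: d²=52 > ρ²=29 → inactive
o4: d²=17 ≤ ρ²=29; F_rep = 34·(-4,-1)/17² = (-0.4706,-0.1176)
F = F_att + ΣF_rep = (-4.4706,-0.6176)
Δp = p'−p = (-1.1176,-0.1544); α = Δx/Fx = (-19/17) / (-76/17) = 1/4
check: Δy/Fy = (-21/136) / (-21/34) = 1/4 ✓

α = 1/4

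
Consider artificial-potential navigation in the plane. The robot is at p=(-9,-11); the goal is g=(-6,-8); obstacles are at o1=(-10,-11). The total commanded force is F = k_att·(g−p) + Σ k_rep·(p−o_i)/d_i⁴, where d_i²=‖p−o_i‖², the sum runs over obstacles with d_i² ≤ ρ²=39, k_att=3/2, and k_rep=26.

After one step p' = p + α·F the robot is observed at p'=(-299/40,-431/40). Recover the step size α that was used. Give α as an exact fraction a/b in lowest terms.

α = 1/20

F_att = 3/2·(g−p) = 3/2·(3,3) = (4.5000,4.5000)
o1: d²=1 ≤ ρ²=39; F_rep = 26·(1,0)/1² = (26.0000,0.0000)
F = F_att + ΣF_rep = (30.5000,4.5000)
Δp = p'−p = (1.5250,0.2250); α = Δx/Fx = (61/40) / (61/2) = 1/20
check: Δy/Fy = (9/40) / (9/2) = 1/20 ✓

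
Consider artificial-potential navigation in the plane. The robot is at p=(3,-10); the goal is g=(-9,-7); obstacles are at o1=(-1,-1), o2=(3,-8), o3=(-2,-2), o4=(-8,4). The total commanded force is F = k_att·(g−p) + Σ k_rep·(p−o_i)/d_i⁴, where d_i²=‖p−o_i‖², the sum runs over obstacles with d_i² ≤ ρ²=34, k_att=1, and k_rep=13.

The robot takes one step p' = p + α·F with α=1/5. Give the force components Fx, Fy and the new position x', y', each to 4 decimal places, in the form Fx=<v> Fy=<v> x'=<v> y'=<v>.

Fx=-12.0000 Fy=1.3750 x'=0.6000 y'=-9.7250

F_att = 1·(g−p) = 1·(-12,3) = (-12.0000,3.0000)
o1: d²=97 > ρ²=34 → inactive
o2: d²=4 ≤ ρ²=34; F_rep = 13·(0,-2)/4² = (0.0000,-1.6250)
o3: d²=89 > ρ²=34 → inactive
o4: d²=317 > ρ²=34 → inactive
F = F_att + ΣF_rep = (-12.0000,1.3750)
p' = p + 1/5·F = (0.6000,-9.7250)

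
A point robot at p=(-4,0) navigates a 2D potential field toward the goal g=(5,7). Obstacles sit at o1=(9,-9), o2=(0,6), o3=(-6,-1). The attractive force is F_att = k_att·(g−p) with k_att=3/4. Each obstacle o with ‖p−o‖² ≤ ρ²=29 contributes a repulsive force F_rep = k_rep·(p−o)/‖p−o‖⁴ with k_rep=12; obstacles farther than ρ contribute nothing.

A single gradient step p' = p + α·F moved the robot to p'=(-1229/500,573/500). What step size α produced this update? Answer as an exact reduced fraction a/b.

F_att = 3/4·(g−p) = 3/4·(9,7) = (6.7500,5.2500)
o1: d²=250 > ρ²=29 → inactive
o2: d²=52 > ρ²=29 → inactive
o3: d²=5 ≤ ρ²=29; F_rep = 12·(2,1)/5² = (0.9600,0.4800)
F = F_att + ΣF_rep = (7.7100,5.7300)
Δp = p'−p = (1.5420,1.1460); α = Δx/Fx = (771/500) / (771/100) = 1/5
check: Δy/Fy = (573/500) / (573/100) = 1/5 ✓

α = 1/5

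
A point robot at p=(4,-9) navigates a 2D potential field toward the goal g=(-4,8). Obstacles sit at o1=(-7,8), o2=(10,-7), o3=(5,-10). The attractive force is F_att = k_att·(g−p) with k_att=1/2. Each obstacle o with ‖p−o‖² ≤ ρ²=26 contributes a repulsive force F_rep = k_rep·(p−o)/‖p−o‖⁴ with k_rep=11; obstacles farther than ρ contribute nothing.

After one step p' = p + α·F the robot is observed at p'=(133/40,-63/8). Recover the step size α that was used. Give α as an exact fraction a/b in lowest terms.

α = 1/10

F_att = 1/2·(g−p) = 1/2·(-8,17) = (-4.0000,8.5000)
o1: d²=410 > ρ²=26 → inactive
o2: d²=40 > ρ²=26 → inactive
o3: d²=2 ≤ ρ²=26; F_rep = 11·(-1,1)/2² = (-2.7500,2.7500)
F = F_att + ΣF_rep = (-6.7500,11.2500)
Δp = p'−p = (-0.6750,1.1250); α = Δx/Fx = (-27/40) / (-27/4) = 1/10
check: Δy/Fy = (9/8) / (45/4) = 1/10 ✓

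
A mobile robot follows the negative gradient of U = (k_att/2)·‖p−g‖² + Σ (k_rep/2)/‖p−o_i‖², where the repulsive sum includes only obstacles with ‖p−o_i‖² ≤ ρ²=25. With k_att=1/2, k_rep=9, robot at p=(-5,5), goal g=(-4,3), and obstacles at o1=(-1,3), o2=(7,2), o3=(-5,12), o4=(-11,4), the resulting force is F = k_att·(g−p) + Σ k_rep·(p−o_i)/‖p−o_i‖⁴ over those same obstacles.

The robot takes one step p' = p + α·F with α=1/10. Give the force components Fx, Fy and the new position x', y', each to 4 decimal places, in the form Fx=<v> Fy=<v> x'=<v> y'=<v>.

Fx=0.4100 Fy=-0.9550 x'=-4.9590 y'=4.9045

F_att = 1/2·(g−p) = 1/2·(1,-2) = (0.5000,-1.0000)
o1: d²=20 ≤ ρ²=25; F_rep = 9·(-4,2)/20² = (-0.0900,0.0450)
o2: d²=153 > ρ²=25 → inactive
o3: d²=49 > ρ²=25 → inactive
o4: d²=37 > ρ²=25 → inactive
F = F_att + ΣF_rep = (0.4100,-0.9550)
p' = p + 1/10·F = (-4.9590,4.9045)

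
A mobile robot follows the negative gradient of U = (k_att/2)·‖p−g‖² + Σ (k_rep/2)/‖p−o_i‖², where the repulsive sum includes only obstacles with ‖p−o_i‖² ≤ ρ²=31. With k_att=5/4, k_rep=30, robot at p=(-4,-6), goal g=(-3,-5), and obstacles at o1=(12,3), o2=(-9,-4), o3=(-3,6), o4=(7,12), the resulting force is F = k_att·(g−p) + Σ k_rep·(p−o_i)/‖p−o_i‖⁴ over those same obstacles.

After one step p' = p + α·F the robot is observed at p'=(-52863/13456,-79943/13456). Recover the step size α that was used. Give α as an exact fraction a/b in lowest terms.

α = 1/20

F_att = 5/4·(g−p) = 5/4·(1,1) = (1.2500,1.2500)
o1: d²=337 > ρ²=31 → inactive
o2: d²=29 ≤ ρ²=31; F_rep = 30·(5,-2)/29² = (0.1784,-0.0713)
o3: d²=145 > ρ²=31 → inactive
o4: d²=445 > ρ²=31 → inactive
F = F_att + ΣF_rep = (1.4284,1.1787)
Δp = p'−p = (0.0714,0.0589); α = Δx/Fx = (961/13456) / (4805/3364) = 1/20
check: Δy/Fy = (793/13456) / (3965/3364) = 1/20 ✓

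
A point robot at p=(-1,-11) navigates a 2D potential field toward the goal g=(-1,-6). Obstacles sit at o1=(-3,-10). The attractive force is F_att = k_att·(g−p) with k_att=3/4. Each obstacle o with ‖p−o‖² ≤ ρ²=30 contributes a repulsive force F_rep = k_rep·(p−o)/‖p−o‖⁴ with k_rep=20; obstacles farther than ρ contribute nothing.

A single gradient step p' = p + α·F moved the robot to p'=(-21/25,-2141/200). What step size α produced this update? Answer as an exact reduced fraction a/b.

F_att = 3/4·(g−p) = 3/4·(0,5) = (0.0000,3.7500)
o1: d²=5 ≤ ρ²=30; F_rep = 20·(2,-1)/5² = (1.6000,-0.8000)
F = F_att + ΣF_rep = (1.6000,2.9500)
Δp = p'−p = (0.1600,0.2950); α = Δx/Fx = (4/25) / (8/5) = 1/10
check: Δy/Fy = (59/200) / (59/20) = 1/10 ✓

α = 1/10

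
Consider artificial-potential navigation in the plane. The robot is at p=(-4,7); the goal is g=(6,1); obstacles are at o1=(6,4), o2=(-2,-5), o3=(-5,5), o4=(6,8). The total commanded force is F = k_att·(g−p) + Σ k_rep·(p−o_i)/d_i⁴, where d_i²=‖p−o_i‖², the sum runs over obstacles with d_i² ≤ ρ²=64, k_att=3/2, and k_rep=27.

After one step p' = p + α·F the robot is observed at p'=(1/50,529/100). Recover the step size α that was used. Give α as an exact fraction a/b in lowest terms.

F_att = 3/2·(g−p) = 3/2·(10,-6) = (15.0000,-9.0000)
o1: d²=109 > ρ²=64 → inactive
o2: d²=148 > ρ²=64 → inactive
o3: d²=5 ≤ ρ²=64; F_rep = 27·(1,2)/5² = (1.0800,2.1600)
o4: d²=101 > ρ²=64 → inactive
F = F_att + ΣF_rep = (16.0800,-6.8400)
Δp = p'−p = (4.0200,-1.7100); α = Δx/Fx = (201/50) / (402/25) = 1/4
check: Δy/Fy = (-171/100) / (-171/25) = 1/4 ✓

α = 1/4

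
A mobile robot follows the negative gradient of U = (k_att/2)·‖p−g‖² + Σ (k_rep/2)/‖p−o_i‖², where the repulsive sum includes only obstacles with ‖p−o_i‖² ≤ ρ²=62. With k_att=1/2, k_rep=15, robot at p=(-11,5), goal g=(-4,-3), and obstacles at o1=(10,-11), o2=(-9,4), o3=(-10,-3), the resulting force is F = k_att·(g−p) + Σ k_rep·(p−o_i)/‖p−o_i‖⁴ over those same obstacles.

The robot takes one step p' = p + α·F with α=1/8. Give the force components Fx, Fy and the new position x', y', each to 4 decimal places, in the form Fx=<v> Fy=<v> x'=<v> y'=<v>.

F_att = 1/2·(g−p) = 1/2·(7,-8) = (3.5000,-4.0000)
o1: d²=697 > ρ²=62 → inactive
o2: d²=5 ≤ ρ²=62; F_rep = 15·(-2,1)/5² = (-1.2000,0.6000)
o3: d²=65 > ρ²=62 → inactive
F = F_att + ΣF_rep = (2.3000,-3.4000)
p' = p + 1/8·F = (-10.7125,4.5750)

Fx=2.3000 Fy=-3.4000 x'=-10.7125 y'=4.5750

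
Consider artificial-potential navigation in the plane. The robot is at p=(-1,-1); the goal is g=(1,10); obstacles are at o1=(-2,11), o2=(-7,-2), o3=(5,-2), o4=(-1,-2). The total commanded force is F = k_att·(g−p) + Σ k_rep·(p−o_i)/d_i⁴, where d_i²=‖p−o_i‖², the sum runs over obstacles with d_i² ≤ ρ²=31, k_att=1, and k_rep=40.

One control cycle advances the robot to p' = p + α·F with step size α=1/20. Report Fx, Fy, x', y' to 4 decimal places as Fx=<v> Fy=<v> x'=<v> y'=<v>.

Fx=2.0000 Fy=51.0000 x'=-0.9000 y'=1.5500

F_att = 1·(g−p) = 1·(2,11) = (2.0000,11.0000)
o1: d²=145 > ρ²=31 → inactive
o2: d²=37 > ρ²=31 → inactive
o3: d²=37 > ρ²=31 → inactive
o4: d²=1 ≤ ρ²=31; F_rep = 40·(0,1)/1² = (0.0000,40.0000)
F = F_att + ΣF_rep = (2.0000,51.0000)
p' = p + 1/20·F = (-0.9000,1.5500)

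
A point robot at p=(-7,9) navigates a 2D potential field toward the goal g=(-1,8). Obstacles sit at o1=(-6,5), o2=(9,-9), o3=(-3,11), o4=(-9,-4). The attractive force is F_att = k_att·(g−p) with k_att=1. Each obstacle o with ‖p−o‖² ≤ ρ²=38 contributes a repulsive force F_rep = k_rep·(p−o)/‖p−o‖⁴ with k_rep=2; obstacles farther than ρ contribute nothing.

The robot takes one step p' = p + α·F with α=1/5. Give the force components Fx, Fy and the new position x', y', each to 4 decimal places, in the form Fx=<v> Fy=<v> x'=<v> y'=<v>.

Fx=5.9731 Fy=-0.9823 x'=-5.8054 y'=8.8035

F_att = 1·(g−p) = 1·(6,-1) = (6.0000,-1.0000)
o1: d²=17 ≤ ρ²=38; F_rep = 2·(-1,4)/17² = (-0.0069,0.0277)
o2: d²=580 > ρ²=38 → inactive
o3: d²=20 ≤ ρ²=38; F_rep = 2·(-4,-2)/20² = (-0.0200,-0.0100)
o4: d²=173 > ρ²=38 → inactive
F = F_att + ΣF_rep = (5.9731,-0.9823)
p' = p + 1/5·F = (-5.8054,8.8035)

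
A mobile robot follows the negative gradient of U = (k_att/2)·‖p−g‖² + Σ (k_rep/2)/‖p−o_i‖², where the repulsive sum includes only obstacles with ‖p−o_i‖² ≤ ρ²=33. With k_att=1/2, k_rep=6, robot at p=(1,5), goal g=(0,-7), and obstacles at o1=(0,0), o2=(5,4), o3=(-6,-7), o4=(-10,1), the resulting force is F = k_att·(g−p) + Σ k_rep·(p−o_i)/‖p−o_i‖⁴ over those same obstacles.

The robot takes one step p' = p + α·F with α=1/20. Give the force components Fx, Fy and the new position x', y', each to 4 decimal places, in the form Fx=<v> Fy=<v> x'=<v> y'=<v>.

Fx=-0.5742 Fy=-5.9349 x'=0.9713 y'=4.7033

F_att = 1/2·(g−p) = 1/2·(-1,-12) = (-0.5000,-6.0000)
o1: d²=26 ≤ ρ²=33; F_rep = 6·(1,5)/26² = (0.0089,0.0444)
o2: d²=17 ≤ ρ²=33; F_rep = 6·(-4,1)/17² = (-0.0830,0.0208)
o3: d²=193 > ρ²=33 → inactive
o4: d²=137 > ρ²=33 → inactive
F = F_att + ΣF_rep = (-0.5742,-5.9349)
p' = p + 1/20·F = (0.9713,4.7033)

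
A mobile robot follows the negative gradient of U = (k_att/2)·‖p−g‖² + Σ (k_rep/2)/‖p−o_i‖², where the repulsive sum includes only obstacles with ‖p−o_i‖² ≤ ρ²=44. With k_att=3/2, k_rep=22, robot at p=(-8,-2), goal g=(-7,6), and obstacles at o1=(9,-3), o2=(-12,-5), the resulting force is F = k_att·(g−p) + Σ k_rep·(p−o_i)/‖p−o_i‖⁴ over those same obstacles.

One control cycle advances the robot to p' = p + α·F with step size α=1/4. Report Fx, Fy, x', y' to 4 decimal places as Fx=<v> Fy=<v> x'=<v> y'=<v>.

F_att = 3/2·(g−p) = 3/2·(1,8) = (1.5000,12.0000)
o1: d²=290 > ρ²=44 → inactive
o2: d²=25 ≤ ρ²=44; F_rep = 22·(4,3)/25² = (0.1408,0.1056)
F = F_att + ΣF_rep = (1.6408,12.1056)
p' = p + 1/4·F = (-7.5898,1.0264)

Fx=1.6408 Fy=12.1056 x'=-7.5898 y'=1.0264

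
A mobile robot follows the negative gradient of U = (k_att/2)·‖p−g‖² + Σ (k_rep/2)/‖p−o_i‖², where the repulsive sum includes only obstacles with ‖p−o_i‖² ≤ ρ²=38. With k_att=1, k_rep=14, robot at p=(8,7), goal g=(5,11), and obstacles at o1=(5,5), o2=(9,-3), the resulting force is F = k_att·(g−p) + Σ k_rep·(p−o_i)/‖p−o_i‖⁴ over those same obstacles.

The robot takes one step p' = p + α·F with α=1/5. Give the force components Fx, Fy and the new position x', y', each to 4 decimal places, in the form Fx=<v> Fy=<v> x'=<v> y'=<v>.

F_att = 1·(g−p) = 1·(-3,4) = (-3.0000,4.0000)
o1: d²=13 ≤ ρ²=38; F_rep = 14·(3,2)/13² = (0.2485,0.1657)
o2: d²=101 > ρ²=38 → inactive
F = F_att + ΣF_rep = (-2.7515,4.1657)
p' = p + 1/5·F = (7.4497,7.8331)

Fx=-2.7515 Fy=4.1657 x'=7.4497 y'=7.8331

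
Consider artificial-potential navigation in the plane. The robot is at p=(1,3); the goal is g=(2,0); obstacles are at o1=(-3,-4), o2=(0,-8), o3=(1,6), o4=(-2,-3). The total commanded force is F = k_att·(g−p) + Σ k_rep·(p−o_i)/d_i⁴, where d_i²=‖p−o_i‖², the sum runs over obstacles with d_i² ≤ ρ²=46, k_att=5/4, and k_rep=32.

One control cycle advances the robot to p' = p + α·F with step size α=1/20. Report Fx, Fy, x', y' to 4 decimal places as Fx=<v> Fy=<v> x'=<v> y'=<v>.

Fx=1.2974 Fy=-4.8404 x'=1.0649 y'=2.7580

F_att = 5/4·(g−p) = 5/4·(1,-3) = (1.2500,-3.7500)
o1: d²=65 > ρ²=46 → inactive
o2: d²=122 > ρ²=46 → inactive
o3: d²=9 ≤ ρ²=46; F_rep = 32·(0,-3)/9² = (0.0000,-1.1852)
o4: d²=45 ≤ ρ²=46; F_rep = 32·(3,6)/45² = (0.0474,0.0948)
F = F_att + ΣF_rep = (1.2974,-4.8404)
p' = p + 1/20·F = (1.0649,2.7580)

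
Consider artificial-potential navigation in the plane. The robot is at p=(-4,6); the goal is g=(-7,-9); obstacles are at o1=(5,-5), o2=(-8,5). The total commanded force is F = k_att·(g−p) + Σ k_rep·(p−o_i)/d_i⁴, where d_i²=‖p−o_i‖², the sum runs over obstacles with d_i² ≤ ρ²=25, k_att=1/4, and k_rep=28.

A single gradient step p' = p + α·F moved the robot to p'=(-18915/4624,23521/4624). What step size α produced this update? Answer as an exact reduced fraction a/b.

F_att = 1/4·(g−p) = 1/4·(-3,-15) = (-0.7500,-3.7500)
o1: d²=202 > ρ²=25 → inactive
o2: d²=17 ≤ ρ²=25; F_rep = 28·(4,1)/17² = (0.3875,0.0969)
F = F_att + ΣF_rep = (-0.3625,-3.6531)
Δp = p'−p = (-0.0906,-0.9133); α = Δx/Fx = (-419/4624) / (-419/1156) = 1/4
check: Δy/Fy = (-4223/4624) / (-4223/1156) = 1/4 ✓

α = 1/4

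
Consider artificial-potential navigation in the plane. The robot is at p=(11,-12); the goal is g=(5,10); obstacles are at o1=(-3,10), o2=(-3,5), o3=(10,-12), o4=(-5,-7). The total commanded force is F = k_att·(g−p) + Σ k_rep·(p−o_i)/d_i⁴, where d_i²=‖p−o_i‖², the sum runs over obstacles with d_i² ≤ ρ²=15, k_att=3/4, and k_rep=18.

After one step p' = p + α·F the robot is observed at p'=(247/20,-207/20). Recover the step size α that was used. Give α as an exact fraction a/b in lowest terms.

F_att = 3/4·(g−p) = 3/4·(-6,22) = (-4.5000,16.5000)
o1: d²=680 > ρ²=15 → inactive
o2: d²=485 > ρ²=15 → inactive
o3: d²=1 ≤ ρ²=15; F_rep = 18·(1,0)/1² = (18.0000,0.0000)
o4: d²=281 > ρ²=15 → inactive
F = F_att + ΣF_rep = (13.5000,16.5000)
Δp = p'−p = (1.3500,1.6500); α = Δx/Fx = (27/20) / (27/2) = 1/10
check: Δy/Fy = (33/20) / (33/2) = 1/10 ✓

α = 1/10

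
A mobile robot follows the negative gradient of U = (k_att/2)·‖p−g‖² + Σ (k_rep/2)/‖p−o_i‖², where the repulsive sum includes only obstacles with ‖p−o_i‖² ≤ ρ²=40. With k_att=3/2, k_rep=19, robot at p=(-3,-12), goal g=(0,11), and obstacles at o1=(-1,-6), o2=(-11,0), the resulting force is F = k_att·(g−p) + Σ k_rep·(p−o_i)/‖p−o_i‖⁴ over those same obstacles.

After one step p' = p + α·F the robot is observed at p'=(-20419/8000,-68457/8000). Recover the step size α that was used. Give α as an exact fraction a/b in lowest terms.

α = 1/10

F_att = 3/2·(g−p) = 3/2·(3,23) = (4.5000,34.5000)
o1: d²=40 ≤ ρ²=40; F_rep = 19·(-2,-6)/40² = (-0.0238,-0.0712)
o2: d²=208 > ρ²=40 → inactive
F = F_att + ΣF_rep = (4.4763,34.4288)
Δp = p'−p = (0.4476,3.4429); α = Δx/Fx = (3581/8000) / (3581/800) = 1/10
check: Δy/Fy = (27543/8000) / (27543/800) = 1/10 ✓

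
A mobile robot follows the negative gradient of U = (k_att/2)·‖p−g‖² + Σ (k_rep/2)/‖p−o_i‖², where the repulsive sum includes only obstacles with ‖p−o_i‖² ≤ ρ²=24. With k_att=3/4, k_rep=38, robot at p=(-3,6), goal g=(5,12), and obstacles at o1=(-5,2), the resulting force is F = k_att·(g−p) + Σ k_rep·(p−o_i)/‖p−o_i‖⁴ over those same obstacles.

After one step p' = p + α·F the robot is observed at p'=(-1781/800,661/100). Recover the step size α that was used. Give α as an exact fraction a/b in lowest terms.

F_att = 3/4·(g−p) = 3/4·(8,6) = (6.0000,4.5000)
o1: d²=20 ≤ ρ²=24; F_rep = 38·(2,4)/20² = (0.1900,0.3800)
F = F_att + ΣF_rep = (6.1900,4.8800)
Δp = p'−p = (0.7738,0.6100); α = Δx/Fx = (619/800) / (619/100) = 1/8
check: Δy/Fy = (61/100) / (122/25) = 1/8 ✓

α = 1/8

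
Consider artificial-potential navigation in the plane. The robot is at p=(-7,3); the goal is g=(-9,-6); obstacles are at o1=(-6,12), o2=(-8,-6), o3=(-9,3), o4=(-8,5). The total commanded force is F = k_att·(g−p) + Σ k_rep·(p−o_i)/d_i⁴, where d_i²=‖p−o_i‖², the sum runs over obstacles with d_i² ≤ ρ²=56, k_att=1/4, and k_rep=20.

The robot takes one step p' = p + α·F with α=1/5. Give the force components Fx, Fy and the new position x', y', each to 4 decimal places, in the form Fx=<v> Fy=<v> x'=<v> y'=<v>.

F_att = 1/4·(g−p) = 1/4·(-2,-9) = (-0.5000,-2.2500)
o1: d²=82 > ρ²=56 → inactive
o2: d²=82 > ρ²=56 → inactive
o3: d²=4 ≤ ρ²=56; F_rep = 20·(2,0)/4² = (2.5000,0.0000)
o4: d²=5 ≤ ρ²=56; F_rep = 20·(1,-2)/5² = (0.8000,-1.6000)
F = F_att + ΣF_rep = (2.8000,-3.8500)
p' = p + 1/5·F = (-6.4400,2.2300)

Fx=2.8000 Fy=-3.8500 x'=-6.4400 y'=2.2300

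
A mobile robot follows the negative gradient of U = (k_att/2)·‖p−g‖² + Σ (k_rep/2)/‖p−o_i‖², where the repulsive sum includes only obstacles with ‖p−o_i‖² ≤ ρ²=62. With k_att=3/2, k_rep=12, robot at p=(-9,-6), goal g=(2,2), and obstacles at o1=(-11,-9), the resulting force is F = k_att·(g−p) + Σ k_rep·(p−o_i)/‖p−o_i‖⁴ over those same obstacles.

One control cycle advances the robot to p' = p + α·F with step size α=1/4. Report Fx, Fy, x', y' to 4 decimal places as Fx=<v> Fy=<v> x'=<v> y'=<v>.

F_att = 3/2·(g−p) = 3/2·(11,8) = (16.5000,12.0000)
o1: d²=13 ≤ ρ²=62; F_rep = 12·(2,3)/13² = (0.1420,0.2130)
F = F_att + ΣF_rep = (16.6420,12.2130)
p' = p + 1/4·F = (-4.8395,-2.9467)

Fx=16.6420 Fy=12.2130 x'=-4.8395 y'=-2.9467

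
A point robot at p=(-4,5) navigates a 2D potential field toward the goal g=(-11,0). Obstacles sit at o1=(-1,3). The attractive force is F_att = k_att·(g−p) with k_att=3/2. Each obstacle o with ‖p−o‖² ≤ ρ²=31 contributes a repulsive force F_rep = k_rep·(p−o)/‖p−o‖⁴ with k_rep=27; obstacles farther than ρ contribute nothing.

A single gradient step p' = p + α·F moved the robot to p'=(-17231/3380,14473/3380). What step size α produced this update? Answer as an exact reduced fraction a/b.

α = 1/10

F_att = 3/2·(g−p) = 3/2·(-7,-5) = (-10.5000,-7.5000)
o1: d²=13 ≤ ρ²=31; F_rep = 27·(-3,2)/13² = (-0.4793,0.3195)
F = F_att + ΣF_rep = (-10.9793,-7.1805)
Δp = p'−p = (-1.0979,-0.7180); α = Δx/Fx = (-3711/3380) / (-3711/338) = 1/10
check: Δy/Fy = (-2427/3380) / (-2427/338) = 1/10 ✓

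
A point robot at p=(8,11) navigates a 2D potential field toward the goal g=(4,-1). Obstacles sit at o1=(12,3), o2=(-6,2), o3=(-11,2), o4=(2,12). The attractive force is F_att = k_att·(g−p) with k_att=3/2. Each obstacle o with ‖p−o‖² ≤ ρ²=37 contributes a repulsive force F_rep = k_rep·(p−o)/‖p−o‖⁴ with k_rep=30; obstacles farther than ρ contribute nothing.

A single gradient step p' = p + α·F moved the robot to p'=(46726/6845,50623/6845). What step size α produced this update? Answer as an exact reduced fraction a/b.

F_att = 3/2·(g−p) = 3/2·(-4,-12) = (-6.0000,-18.0000)
o1: d²=80 > ρ²=37 → inactive
o2: d²=277 > ρ²=37 → inactive
o3: d²=442 > ρ²=37 → inactive
o4: d²=37 ≤ ρ²=37; F_rep = 30·(6,-1)/37² = (0.1315,-0.0219)
F = F_att + ΣF_rep = (-5.8685,-18.0219)
Δp = p'−p = (-1.1737,-3.6044); α = Δx/Fx = (-8034/6845) / (-8034/1369) = 1/5
check: Δy/Fy = (-24672/6845) / (-24672/1369) = 1/5 ✓

α = 1/5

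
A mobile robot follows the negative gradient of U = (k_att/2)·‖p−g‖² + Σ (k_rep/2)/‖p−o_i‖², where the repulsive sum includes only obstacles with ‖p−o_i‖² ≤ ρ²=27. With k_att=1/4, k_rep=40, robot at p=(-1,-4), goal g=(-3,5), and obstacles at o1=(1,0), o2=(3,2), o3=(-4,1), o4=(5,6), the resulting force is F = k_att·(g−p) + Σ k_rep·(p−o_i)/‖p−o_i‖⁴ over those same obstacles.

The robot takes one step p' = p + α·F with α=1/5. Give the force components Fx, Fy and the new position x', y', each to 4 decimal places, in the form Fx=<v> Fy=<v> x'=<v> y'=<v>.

F_att = 1/4·(g−p) = 1/4·(-2,9) = (-0.5000,2.2500)
o1: d²=20 ≤ ρ²=27; F_rep = 40·(-2,-4)/20² = (-0.2000,-0.4000)
o2: d²=52 > ρ²=27 → inactive
o3: d²=34 > ρ²=27 → inactive
o4: d²=136 > ρ²=27 → inactive
F = F_att + ΣF_rep = (-0.7000,1.8500)
p' = p + 1/5·F = (-1.1400,-3.6300)

Fx=-0.7000 Fy=1.8500 x'=-1.1400 y'=-3.6300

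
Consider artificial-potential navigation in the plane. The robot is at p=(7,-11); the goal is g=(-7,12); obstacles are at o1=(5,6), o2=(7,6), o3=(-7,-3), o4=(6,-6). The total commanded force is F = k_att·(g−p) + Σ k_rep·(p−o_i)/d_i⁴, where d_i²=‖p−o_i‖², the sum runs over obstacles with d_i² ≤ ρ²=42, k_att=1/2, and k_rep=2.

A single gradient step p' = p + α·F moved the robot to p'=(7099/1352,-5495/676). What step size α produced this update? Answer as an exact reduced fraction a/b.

F_att = 1/2·(g−p) = 1/2·(-14,23) = (-7.0000,11.5000)
o1: d²=293 > ρ²=42 → inactive
o2: d²=289 > ρ²=42 → inactive
o3: d²=260 > ρ²=42 → inactive
o4: d²=26 ≤ ρ²=42; F_rep = 2·(1,-5)/26² = (0.0030,-0.0148)
F = F_att + ΣF_rep = (-6.9970,11.4852)
Δp = p'−p = (-1.7493,2.8713); α = Δx/Fx = (-2365/1352) / (-2365/338) = 1/4
check: Δy/Fy = (1941/676) / (1941/169) = 1/4 ✓

α = 1/4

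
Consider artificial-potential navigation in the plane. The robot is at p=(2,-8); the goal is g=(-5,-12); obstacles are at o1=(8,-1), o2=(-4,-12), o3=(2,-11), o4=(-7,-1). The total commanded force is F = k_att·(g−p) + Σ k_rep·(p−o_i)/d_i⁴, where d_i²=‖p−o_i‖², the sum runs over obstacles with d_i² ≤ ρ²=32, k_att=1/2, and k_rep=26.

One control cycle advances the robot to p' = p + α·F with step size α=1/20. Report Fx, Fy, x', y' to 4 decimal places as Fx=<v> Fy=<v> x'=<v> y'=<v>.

F_att = 1/2·(g−p) = 1/2·(-7,-4) = (-3.5000,-2.0000)
o1: d²=85 > ρ²=32 → inactive
o2: d²=52 > ρ²=32 → inactive
o3: d²=9 ≤ ρ²=32; F_rep = 26·(0,3)/9² = (0.0000,0.9630)
o4: d²=130 > ρ²=32 → inactive
F = F_att + ΣF_rep = (-3.5000,-1.0370)
p' = p + 1/20·F = (1.8250,-8.0519)

Fx=-3.5000 Fy=-1.0370 x'=1.8250 y'=-8.0519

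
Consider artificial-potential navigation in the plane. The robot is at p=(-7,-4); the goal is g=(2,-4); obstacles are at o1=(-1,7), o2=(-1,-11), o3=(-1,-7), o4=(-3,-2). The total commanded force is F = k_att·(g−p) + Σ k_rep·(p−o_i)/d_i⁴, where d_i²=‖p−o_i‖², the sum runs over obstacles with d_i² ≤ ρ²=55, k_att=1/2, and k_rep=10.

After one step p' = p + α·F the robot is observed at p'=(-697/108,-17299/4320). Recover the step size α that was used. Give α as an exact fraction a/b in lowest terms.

F_att = 1/2·(g−p) = 1/2·(9,0) = (4.5000,0.0000)
o1: d²=157 > ρ²=55 → inactive
o2: d²=85 > ρ²=55 → inactive
o3: d²=45 ≤ ρ²=55; F_rep = 10·(-6,3)/45² = (-0.0296,0.0148)
o4: d²=20 ≤ ρ²=55; F_rep = 10·(-4,-2)/20² = (-0.1000,-0.0500)
F = F_att + ΣF_rep = (4.3704,-0.0352)
Δp = p'−p = (0.5463,-0.0044); α = Δx/Fx = (59/108) / (118/27) = 1/8
check: Δy/Fy = (-19/4320) / (-19/540) = 1/8 ✓

α = 1/8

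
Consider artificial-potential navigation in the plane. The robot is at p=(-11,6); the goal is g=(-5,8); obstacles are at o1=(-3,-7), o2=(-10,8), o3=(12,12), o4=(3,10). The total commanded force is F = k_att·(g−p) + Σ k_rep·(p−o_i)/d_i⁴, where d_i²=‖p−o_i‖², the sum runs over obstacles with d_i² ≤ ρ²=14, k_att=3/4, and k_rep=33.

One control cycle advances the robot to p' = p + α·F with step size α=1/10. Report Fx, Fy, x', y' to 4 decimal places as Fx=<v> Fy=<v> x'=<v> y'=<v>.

Fx=3.1800 Fy=-1.1400 x'=-10.6820 y'=5.8860

F_att = 3/4·(g−p) = 3/4·(6,2) = (4.5000,1.5000)
o1: d²=233 > ρ²=14 → inactive
o2: d²=5 ≤ ρ²=14; F_rep = 33·(-1,-2)/5² = (-1.3200,-2.6400)
o3: d²=565 > ρ²=14 → inactive
o4: d²=212 > ρ²=14 → inactive
F = F_att + ΣF_rep = (3.1800,-1.1400)
p' = p + 1/10·F = (-10.6820,5.8860)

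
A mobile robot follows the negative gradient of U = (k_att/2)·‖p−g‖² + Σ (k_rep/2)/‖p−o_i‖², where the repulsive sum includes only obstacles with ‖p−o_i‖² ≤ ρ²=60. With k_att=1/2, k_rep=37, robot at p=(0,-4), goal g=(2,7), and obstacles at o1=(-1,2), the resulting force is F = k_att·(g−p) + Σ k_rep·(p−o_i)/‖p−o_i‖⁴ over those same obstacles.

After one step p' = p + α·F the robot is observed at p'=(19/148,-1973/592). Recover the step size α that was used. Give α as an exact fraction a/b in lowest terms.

F_att = 1/2·(g−p) = 1/2·(2,11) = (1.0000,5.5000)
o1: d²=37 ≤ ρ²=60; F_rep = 37·(1,-6)/37² = (0.0270,-0.1622)
F = F_att + ΣF_rep = (1.0270,5.3378)
Δp = p'−p = (0.1284,0.6672); α = Δx/Fx = (19/148) / (38/37) = 1/8
check: Δy/Fy = (395/592) / (395/74) = 1/8 ✓

α = 1/8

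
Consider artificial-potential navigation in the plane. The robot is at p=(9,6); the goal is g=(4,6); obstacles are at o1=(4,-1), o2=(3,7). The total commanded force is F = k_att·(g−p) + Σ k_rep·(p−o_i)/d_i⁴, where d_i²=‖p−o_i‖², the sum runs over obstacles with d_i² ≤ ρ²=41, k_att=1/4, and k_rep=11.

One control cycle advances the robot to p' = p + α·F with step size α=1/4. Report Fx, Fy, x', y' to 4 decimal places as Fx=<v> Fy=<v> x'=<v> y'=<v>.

F_att = 1/4·(g−p) = 1/4·(-5,0) = (-1.2500,0.0000)
o1: d²=74 > ρ²=41 → inactive
o2: d²=37 ≤ ρ²=41; F_rep = 11·(6,-1)/37² = (0.0482,-0.0080)
F = F_att + ΣF_rep = (-1.2018,-0.0080)
p' = p + 1/4·F = (8.6996,5.9980)

Fx=-1.2018 Fy=-0.0080 x'=8.6996 y'=5.9980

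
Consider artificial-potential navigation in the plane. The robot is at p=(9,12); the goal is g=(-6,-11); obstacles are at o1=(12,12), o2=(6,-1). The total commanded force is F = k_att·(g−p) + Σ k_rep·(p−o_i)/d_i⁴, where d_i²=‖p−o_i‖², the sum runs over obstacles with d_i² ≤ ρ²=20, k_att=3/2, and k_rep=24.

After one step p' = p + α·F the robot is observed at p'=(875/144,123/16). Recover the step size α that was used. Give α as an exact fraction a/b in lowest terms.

α = 1/8

F_att = 3/2·(g−p) = 3/2·(-15,-23) = (-22.5000,-34.5000)
o1: d²=9 ≤ ρ²=20; F_rep = 24·(-3,0)/9² = (-0.8889,0.0000)
o2: d²=178 > ρ²=20 → inactive
F = F_att + ΣF_rep = (-23.3889,-34.5000)
Δp = p'−p = (-2.9236,-4.3125); α = Δx/Fx = (-421/144) / (-421/18) = 1/8
check: Δy/Fy = (-69/16) / (-69/2) = 1/8 ✓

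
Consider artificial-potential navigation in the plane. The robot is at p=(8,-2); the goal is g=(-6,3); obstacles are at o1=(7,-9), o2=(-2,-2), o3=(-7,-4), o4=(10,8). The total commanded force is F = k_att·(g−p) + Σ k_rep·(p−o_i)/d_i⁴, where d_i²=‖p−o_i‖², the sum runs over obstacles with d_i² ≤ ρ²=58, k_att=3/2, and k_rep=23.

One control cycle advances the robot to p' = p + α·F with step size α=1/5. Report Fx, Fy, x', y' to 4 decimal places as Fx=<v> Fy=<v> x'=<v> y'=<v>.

F_att = 3/2·(g−p) = 3/2·(-14,5) = (-21.0000,7.5000)
o1: d²=50 ≤ ρ²=58; F_rep = 23·(1,7)/50² = (0.0092,0.0644)
o2: d²=100 > ρ²=58 → inactive
o3: d²=229 > ρ²=58 → inactive
o4: d²=104 > ρ²=58 → inactive
F = F_att + ΣF_rep = (-20.9908,7.5644)
p' = p + 1/5·F = (3.8018,-0.4871)

Fx=-20.9908 Fy=7.5644 x'=3.8018 y'=-0.4871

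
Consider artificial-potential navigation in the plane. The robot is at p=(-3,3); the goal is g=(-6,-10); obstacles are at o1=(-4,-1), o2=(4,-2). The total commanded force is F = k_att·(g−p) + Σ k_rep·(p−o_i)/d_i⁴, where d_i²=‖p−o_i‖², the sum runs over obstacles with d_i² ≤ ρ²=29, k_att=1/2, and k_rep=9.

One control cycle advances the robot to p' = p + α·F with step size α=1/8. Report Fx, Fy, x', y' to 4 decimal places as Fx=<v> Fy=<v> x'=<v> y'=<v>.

F_att = 1/2·(g−p) = 1/2·(-3,-13) = (-1.5000,-6.5000)
o1: d²=17 ≤ ρ²=29; F_rep = 9·(1,4)/17² = (0.0311,0.1246)
o2: d²=74 > ρ²=29 → inactive
F = F_att + ΣF_rep = (-1.4689,-6.3754)
p' = p + 1/8·F = (-3.1836,2.2031)

Fx=-1.4689 Fy=-6.3754 x'=-3.1836 y'=2.2031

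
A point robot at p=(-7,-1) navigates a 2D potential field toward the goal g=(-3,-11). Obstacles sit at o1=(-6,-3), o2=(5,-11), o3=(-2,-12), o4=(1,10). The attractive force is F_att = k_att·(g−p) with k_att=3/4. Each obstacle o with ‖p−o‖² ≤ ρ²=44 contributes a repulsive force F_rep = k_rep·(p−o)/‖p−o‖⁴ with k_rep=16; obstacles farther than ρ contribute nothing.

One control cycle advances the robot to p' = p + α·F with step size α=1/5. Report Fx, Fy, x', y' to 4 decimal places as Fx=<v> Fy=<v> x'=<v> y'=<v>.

F_att = 3/4·(g−p) = 3/4·(4,-10) = (3.0000,-7.5000)
o1: d²=5 ≤ ρ²=44; F_rep = 16·(-1,2)/5² = (-0.6400,1.2800)
o2: d²=244 > ρ²=44 → inactive
o3: d²=146 > ρ²=44 → inactive
o4: d²=185 > ρ²=44 → inactive
F = F_att + ΣF_rep = (2.3600,-6.2200)
p' = p + 1/5·F = (-6.5280,-2.2440)

Fx=2.3600 Fy=-6.2200 x'=-6.5280 y'=-2.2440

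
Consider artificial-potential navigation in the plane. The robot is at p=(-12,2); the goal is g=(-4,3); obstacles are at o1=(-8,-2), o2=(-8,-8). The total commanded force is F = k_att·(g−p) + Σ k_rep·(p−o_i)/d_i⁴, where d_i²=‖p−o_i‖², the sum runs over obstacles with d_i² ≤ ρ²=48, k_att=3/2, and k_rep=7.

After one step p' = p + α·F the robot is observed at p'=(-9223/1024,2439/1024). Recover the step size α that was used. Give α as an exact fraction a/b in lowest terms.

α = 1/4

F_att = 3/2·(g−p) = 3/2·(8,1) = (12.0000,1.5000)
o1: d²=32 ≤ ρ²=48; F_rep = 7·(-4,4)/32² = (-0.0273,0.0273)
o2: d²=116 > ρ²=48 → inactive
F = F_att + ΣF_rep = (11.9727,1.5273)
Δp = p'−p = (2.9932,0.3818); α = Δx/Fx = (3065/1024) / (3065/256) = 1/4
check: Δy/Fy = (391/1024) / (391/256) = 1/4 ✓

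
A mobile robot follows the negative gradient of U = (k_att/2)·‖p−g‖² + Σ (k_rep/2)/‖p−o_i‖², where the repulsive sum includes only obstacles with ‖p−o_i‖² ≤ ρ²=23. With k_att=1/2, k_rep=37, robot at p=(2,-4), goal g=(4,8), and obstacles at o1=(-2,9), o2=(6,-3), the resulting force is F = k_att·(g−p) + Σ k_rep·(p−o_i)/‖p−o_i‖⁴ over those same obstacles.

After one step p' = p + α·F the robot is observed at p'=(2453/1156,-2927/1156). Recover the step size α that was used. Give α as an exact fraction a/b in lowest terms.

α = 1/4

F_att = 1/2·(g−p) = 1/2·(2,12) = (1.0000,6.0000)
o1: d²=185 > ρ²=23 → inactive
o2: d²=17 ≤ ρ²=23; F_rep = 37·(-4,-1)/17² = (-0.5121,-0.1280)
F = F_att + ΣF_rep = (0.4879,5.8720)
Δp = p'−p = (0.1220,1.4680); α = Δx/Fx = (141/1156) / (141/289) = 1/4
check: Δy/Fy = (1697/1156) / (1697/289) = 1/4 ✓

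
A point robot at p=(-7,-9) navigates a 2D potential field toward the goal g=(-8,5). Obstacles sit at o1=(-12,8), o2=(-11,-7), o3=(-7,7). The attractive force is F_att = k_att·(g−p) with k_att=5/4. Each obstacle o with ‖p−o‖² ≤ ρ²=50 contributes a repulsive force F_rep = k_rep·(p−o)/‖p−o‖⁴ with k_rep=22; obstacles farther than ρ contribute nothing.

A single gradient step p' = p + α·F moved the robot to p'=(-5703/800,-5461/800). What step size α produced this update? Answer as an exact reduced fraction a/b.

α = 1/8

F_att = 5/4·(g−p) = 5/4·(-1,14) = (-1.2500,17.5000)
o1: d²=314 > ρ²=50 → inactive
o2: d²=20 ≤ ρ²=50; F_rep = 22·(4,-2)/20² = (0.2200,-0.1100)
o3: d²=256 > ρ²=50 → inactive
F = F_att + ΣF_rep = (-1.0300,17.3900)
Δp = p'−p = (-0.1288,2.1738); α = Δx/Fx = (-103/800) / (-103/100) = 1/8
check: Δy/Fy = (1739/800) / (1739/100) = 1/8 ✓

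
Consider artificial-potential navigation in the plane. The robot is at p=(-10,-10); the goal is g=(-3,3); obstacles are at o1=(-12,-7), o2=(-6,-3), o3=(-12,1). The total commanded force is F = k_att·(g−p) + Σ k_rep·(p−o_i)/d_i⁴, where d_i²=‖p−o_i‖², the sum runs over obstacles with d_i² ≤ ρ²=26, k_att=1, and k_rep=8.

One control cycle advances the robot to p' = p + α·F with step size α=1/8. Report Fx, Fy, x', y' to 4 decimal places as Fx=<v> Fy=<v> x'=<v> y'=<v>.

Fx=7.0947 Fy=12.8580 x'=-9.1132 y'=-8.3928

F_att = 1·(g−p) = 1·(7,13) = (7.0000,13.0000)
o1: d²=13 ≤ ρ²=26; F_rep = 8·(2,-3)/13² = (0.0947,-0.1420)
o2: d²=65 > ρ²=26 → inactive
o3: d²=125 > ρ²=26 → inactive
F = F_att + ΣF_rep = (7.0947,12.8580)
p' = p + 1/8·F = (-9.1132,-8.3928)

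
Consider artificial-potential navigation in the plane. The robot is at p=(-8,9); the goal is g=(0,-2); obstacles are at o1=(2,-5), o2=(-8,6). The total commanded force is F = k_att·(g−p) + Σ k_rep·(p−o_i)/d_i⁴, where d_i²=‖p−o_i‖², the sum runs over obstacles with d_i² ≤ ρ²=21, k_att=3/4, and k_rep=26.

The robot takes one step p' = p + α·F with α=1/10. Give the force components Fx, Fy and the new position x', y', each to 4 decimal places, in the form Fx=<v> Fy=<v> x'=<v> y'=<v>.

Fx=6.0000 Fy=-7.2870 x'=-7.4000 y'=8.2713

F_att = 3/4·(g−p) = 3/4·(8,-11) = (6.0000,-8.2500)
o1: d²=296 > ρ²=21 → inactive
o2: d²=9 ≤ ρ²=21; F_rep = 26·(0,3)/9² = (0.0000,0.9630)
F = F_att + ΣF_rep = (6.0000,-7.2870)
p' = p + 1/10·F = (-7.4000,8.2713)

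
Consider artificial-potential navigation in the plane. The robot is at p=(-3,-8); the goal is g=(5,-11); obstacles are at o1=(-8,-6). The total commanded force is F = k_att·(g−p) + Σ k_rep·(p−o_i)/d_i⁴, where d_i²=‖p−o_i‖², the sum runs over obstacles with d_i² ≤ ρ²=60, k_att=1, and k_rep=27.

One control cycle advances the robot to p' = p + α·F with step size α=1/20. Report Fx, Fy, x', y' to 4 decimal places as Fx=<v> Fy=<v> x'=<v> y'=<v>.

F_att = 1·(g−p) = 1·(8,-3) = (8.0000,-3.0000)
o1: d²=29 ≤ ρ²=60; F_rep = 27·(5,-2)/29² = (0.1605,-0.0642)
F = F_att + ΣF_rep = (8.1605,-3.0642)
p' = p + 1/20·F = (-2.5920,-8.1532)

Fx=8.1605 Fy=-3.0642 x'=-2.5920 y'=-8.1532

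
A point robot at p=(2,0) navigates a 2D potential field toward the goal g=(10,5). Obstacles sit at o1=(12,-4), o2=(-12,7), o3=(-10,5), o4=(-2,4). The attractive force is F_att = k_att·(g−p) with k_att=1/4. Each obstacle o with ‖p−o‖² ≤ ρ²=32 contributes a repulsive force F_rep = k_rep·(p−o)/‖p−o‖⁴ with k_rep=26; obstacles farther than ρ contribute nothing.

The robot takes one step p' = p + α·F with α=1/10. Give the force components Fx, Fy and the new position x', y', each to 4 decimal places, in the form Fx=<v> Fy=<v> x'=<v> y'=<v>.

F_att = 1/4·(g−p) = 1/4·(8,5) = (2.0000,1.2500)
o1: d²=116 > ρ²=32 → inactive
o2: d²=245 > ρ²=32 → inactive
o3: d²=169 > ρ²=32 → inactive
o4: d²=32 ≤ ρ²=32; F_rep = 26·(4,-4)/32² = (0.1016,-0.1016)
F = F_att + ΣF_rep = (2.1016,1.1484)
p' = p + 1/10·F = (2.2102,0.1148)

Fx=2.1016 Fy=1.1484 x'=2.2102 y'=0.1148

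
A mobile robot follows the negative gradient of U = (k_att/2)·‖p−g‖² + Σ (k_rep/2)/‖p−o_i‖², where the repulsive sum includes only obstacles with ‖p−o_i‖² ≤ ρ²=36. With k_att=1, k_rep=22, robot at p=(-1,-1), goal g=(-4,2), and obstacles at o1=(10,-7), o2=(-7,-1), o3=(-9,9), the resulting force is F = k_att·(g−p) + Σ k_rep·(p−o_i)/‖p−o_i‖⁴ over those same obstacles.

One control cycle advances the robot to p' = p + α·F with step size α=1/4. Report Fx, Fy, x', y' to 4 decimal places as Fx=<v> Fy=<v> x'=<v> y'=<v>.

Fx=-2.8981 Fy=3.0000 x'=-1.7245 y'=-0.2500

F_att = 1·(g−p) = 1·(-3,3) = (-3.0000,3.0000)
o1: d²=157 > ρ²=36 → inactive
o2: d²=36 ≤ ρ²=36; F_rep = 22·(6,0)/36² = (0.1019,0.0000)
o3: d²=164 > ρ²=36 → inactive
F = F_att + ΣF_rep = (-2.8981,3.0000)
p' = p + 1/4·F = (-1.7245,-0.2500)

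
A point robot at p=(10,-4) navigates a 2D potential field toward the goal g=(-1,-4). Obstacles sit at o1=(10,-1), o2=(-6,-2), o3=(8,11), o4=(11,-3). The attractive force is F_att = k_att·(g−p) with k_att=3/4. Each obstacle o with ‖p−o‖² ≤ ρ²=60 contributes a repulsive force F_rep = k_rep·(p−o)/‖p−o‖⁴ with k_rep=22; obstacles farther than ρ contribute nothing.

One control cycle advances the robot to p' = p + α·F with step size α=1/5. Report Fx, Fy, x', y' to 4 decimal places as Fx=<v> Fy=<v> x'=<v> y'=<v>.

F_att = 3/4·(g−p) = 3/4·(-11,0) = (-8.2500,0.0000)
o1: d²=9 ≤ ρ²=60; F_rep = 22·(0,-3)/9² = (0.0000,-0.8148)
o2: d²=260 > ρ²=60 → inactive
o3: d²=229 > ρ²=60 → inactive
o4: d²=2 ≤ ρ²=60; F_rep = 22·(-1,-1)/2² = (-5.5000,-5.5000)
F = F_att + ΣF_rep = (-13.7500,-6.3148)
p' = p + 1/5·F = (7.2500,-5.2630)

Fx=-13.7500 Fy=-6.3148 x'=7.2500 y'=-5.2630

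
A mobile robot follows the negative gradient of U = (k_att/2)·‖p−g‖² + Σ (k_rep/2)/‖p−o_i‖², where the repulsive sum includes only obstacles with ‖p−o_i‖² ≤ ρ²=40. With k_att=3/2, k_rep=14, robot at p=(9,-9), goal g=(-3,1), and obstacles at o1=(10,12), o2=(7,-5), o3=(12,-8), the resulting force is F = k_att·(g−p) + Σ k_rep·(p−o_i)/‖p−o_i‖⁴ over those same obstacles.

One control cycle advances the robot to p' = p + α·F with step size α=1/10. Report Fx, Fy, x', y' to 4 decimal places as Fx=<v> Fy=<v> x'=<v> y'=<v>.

F_att = 3/2·(g−p) = 3/2·(-12,10) = (-18.0000,15.0000)
o1: d²=442 > ρ²=40 → inactive
o2: d²=20 ≤ ρ²=40; F_rep = 14·(2,-4)/20² = (0.0700,-0.1400)
o3: d²=10 ≤ ρ²=40; F_rep = 14·(-3,-1)/10² = (-0.4200,-0.1400)
F = F_att + ΣF_rep = (-18.3500,14.7200)
p' = p + 1/10·F = (7.1650,-7.5280)

Fx=-18.3500 Fy=14.7200 x'=7.1650 y'=-7.5280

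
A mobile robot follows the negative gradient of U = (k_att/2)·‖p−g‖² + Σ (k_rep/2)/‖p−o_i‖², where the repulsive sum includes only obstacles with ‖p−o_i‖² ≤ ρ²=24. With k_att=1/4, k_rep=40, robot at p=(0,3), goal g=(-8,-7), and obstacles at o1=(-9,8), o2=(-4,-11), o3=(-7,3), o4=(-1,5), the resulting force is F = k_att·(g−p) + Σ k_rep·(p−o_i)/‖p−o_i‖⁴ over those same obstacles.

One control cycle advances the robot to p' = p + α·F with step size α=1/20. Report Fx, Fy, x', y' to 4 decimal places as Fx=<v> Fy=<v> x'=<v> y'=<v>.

Fx=-0.4000 Fy=-5.7000 x'=-0.0200 y'=2.7150

F_att = 1/4·(g−p) = 1/4·(-8,-10) = (-2.0000,-2.5000)
o1: d²=106 > ρ²=24 → inactive
o2: d²=212 > ρ²=24 → inactive
o3: d²=49 > ρ²=24 → inactive
o4: d²=5 ≤ ρ²=24; F_rep = 40·(1,-2)/5² = (1.6000,-3.2000)
F = F_att + ΣF_rep = (-0.4000,-5.7000)
p' = p + 1/20·F = (-0.0200,2.7150)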